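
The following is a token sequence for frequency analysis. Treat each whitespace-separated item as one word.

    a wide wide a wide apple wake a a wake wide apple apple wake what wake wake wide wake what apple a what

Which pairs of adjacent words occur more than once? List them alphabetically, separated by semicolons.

a wide; apple wake; wake what; wake wide; wide apple

Bigram counts meeting the condition (more than once):
  a wide: 2
  apple wake: 2
  wake what: 2
  wake wide: 2
  wide apple: 2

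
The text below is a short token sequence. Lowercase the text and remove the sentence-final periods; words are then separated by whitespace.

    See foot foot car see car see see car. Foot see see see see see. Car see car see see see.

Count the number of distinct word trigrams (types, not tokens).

21 tokens → 19 trigram windows in total.
Repeated trigrams (each contributes count−1 duplicates):
  see see see: 4
  see car see: 3
  car see car: 2
  car see see: 2
  see see car: 2
8 duplicate windows → 19 − 8 = 11 distinct.

11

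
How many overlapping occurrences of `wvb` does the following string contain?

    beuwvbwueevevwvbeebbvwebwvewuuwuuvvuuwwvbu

3

Sliding a length-3 window over the 42 characters (40 positions):
  position 4–6: wvb
  position 14–16: wvb
  position 39–41: wvb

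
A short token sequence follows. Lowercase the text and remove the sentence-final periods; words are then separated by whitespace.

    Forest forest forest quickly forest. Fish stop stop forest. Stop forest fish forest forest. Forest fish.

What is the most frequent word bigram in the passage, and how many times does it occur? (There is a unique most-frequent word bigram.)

Bigram frequencies (highest first):
  forest forest: 4
  forest fish: 3
  stop forest: 2
  forest quickly: 1
  quickly forest: 1
  fish stop: 1
  … (3 more, each ≤ 1)

"forest forest", 4 times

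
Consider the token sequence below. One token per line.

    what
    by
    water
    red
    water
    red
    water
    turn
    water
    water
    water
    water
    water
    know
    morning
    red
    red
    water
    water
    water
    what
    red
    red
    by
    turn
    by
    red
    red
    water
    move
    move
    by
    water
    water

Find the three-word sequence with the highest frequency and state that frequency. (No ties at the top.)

Trigram frequencies (highest first):
  water water water: 4
  water red water: 2
  red red water: 2
  what by water: 1
  by water red: 1
  red water red: 1
  … (21 more, each ≤ 1)

"water water water", 4 times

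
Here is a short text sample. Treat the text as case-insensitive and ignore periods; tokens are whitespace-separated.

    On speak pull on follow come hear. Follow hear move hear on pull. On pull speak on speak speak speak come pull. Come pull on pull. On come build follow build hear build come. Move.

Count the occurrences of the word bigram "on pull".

3

Scanning the 34 overlapping bigram windows for "on pull":
  position 12–13: on pull
  position 14–15: on pull
  position 25–26: on pull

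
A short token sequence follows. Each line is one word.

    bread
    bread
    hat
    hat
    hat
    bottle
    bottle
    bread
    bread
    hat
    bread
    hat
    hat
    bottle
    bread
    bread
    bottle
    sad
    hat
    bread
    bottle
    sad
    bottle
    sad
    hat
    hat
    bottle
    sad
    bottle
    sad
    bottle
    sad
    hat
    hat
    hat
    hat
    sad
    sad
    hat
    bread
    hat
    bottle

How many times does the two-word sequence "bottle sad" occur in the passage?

Scanning the 41 overlapping bigram windows for "bottle sad":
  position 17–18: bottle sad
  position 21–22: bottle sad
  position 23–24: bottle sad
  position 27–28: bottle sad
  position 29–30: bottle sad
  position 31–32: bottle sad

6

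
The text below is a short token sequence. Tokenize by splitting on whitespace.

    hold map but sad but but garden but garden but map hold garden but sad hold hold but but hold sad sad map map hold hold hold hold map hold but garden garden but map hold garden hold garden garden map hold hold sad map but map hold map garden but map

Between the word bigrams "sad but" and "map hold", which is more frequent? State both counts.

"sad but": 1 occurrence
"map hold": 6 occurrences

"map hold" (6 vs 1)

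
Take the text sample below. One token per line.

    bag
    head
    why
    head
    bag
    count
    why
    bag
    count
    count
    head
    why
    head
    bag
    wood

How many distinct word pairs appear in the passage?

15 tokens → 14 bigram windows in total.
Repeated bigrams (each contributes count−1 duplicates):
  bag count: 2
  head bag: 2
  head why: 2
  why head: 2
4 duplicate windows → 14 − 4 = 10 distinct.

10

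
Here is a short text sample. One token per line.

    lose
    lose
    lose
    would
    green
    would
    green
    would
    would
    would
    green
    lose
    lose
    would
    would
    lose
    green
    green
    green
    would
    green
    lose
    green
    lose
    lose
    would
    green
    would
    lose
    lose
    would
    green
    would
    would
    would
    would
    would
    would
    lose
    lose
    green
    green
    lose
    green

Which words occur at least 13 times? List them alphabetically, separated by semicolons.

green; lose; would

Unigram counts meeting the condition (at least 13 times):
  green: 13
  lose: 14
  would: 17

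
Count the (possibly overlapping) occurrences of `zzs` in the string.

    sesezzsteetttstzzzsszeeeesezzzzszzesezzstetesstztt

Sliding a length-3 window over the 50 characters (48 positions):
  position 5–7: zzs
  position 17–19: zzs
  position 30–32: zzs
  position 38–40: zzs

4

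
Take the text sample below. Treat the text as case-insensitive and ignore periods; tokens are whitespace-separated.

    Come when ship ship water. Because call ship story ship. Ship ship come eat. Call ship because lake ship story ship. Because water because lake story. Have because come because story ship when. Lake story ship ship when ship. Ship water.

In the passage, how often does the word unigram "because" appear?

6

Scanning the 41 tokens for "because":
  position 6: because
  position 17: because
  position 22: because
  position 24: because
  position 28: because
  position 30: because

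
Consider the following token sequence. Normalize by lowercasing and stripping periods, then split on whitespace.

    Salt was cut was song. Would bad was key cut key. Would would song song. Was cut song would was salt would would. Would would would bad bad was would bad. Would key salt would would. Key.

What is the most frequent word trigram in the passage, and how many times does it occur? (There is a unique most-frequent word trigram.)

Trigram frequencies (highest first):
  would would would: 3
  salt would would: 2
  salt was cut: 1
  was cut was: 1
  cut was song: 1
  was song would: 1
  … (26 more, each ≤ 1)

"would would would", 3 times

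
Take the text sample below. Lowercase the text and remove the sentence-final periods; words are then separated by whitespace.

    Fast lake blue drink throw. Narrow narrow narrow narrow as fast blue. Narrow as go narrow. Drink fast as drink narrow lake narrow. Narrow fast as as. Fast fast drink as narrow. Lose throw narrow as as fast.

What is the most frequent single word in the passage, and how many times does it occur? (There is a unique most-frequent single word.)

"narrow", 11 times

Unigram frequencies (highest first):
  narrow: 11
  as: 8
  fast: 7
  drink: 4
  lake: 2
  blue: 2
  … (3 more, each ≤ 2)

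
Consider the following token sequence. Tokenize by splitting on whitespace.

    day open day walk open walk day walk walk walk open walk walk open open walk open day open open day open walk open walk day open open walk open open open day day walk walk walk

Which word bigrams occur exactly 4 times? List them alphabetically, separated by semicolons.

day open; open day

Bigram counts meeting the condition (exactly 4 times):
  day open: 4
  open day: 4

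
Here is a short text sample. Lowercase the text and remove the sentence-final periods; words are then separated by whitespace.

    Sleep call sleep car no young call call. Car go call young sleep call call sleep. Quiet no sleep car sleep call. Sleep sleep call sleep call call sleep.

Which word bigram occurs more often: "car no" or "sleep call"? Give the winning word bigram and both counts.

"sleep call" (5 vs 1)

"car no": 1 occurrence
"sleep call": 5 occurrences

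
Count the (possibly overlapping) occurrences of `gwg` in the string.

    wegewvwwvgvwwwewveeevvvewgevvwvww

0

Sliding a length-3 window over the 33 characters (31 positions):
  (no match at any position)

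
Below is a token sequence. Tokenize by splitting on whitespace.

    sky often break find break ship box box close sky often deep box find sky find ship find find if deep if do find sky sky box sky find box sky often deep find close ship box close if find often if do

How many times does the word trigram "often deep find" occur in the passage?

Scanning the 41 overlapping trigram windows for "often deep find":
  position 32–34: often deep find

1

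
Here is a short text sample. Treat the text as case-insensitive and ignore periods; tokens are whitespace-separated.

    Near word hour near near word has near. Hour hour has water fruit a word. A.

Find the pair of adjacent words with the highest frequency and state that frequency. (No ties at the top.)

"near word", 2 times

Bigram frequencies (highest first):
  near word: 2
  word hour: 1
  hour near: 1
  near near: 1
  word has: 1
  has near: 1
  … (8 more, each ≤ 1)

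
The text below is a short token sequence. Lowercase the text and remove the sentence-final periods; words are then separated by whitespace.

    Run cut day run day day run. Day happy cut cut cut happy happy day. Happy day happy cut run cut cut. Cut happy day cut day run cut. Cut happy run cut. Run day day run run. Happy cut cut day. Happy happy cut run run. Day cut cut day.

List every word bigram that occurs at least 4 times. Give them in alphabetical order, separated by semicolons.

cut cut; cut day; day happy; day run; happy cut; run cut; run day

Bigram counts meeting the condition (at least 4 times):
  cut cut: 7
  cut day: 4
  day happy: 4
  day run: 4
  happy cut: 4
  run cut: 4
  run day: 4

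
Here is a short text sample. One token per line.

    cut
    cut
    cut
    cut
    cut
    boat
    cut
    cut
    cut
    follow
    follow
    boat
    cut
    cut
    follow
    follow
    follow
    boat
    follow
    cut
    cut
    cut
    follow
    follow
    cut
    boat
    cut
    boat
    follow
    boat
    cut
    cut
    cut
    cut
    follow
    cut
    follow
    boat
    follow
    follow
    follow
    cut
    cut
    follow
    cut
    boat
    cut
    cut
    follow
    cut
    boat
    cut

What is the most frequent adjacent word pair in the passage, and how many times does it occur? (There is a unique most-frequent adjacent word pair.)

Bigram frequencies (highest first):
  cut cut: 14
  cut follow: 7
  boat cut: 6
  follow follow: 6
  follow cut: 6
  cut boat: 5
  … (2 more, each ≤ 4)

"cut cut", 14 times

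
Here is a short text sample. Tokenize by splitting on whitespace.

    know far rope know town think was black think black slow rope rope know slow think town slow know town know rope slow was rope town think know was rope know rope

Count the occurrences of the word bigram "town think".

Scanning the 31 overlapping bigram windows for "town think":
  position 5–6: town think
  position 26–27: town think

2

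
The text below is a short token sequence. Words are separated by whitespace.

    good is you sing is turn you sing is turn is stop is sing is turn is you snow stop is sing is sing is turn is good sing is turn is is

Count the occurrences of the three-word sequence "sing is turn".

5

Scanning the 31 overlapping trigram windows for "sing is turn":
  position 4–6: sing is turn
  position 8–10: sing is turn
  position 14–16: sing is turn
  position 24–26: sing is turn
  position 29–31: sing is turn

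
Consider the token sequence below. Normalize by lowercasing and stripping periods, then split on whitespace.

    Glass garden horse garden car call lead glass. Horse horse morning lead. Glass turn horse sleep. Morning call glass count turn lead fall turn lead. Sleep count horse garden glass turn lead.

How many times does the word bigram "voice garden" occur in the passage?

0

Scanning the 31 overlapping bigram windows for "voice garden":
  (none found)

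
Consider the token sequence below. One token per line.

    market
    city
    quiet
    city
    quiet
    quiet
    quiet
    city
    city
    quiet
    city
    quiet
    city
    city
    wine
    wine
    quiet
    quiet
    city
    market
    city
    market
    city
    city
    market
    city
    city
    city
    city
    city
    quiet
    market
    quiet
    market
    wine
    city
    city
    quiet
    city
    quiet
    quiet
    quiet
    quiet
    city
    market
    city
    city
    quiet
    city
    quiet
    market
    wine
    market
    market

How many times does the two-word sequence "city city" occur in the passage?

9

Scanning the 53 overlapping bigram windows for "city city":
  position 8–9: city city
  position 13–14: city city
  position 23–24: city city
  position 26–27: city city
  position 27–28: city city
  position 28–29: city city
  position 29–30: city city
  position 36–37: city city
  position 46–47: city city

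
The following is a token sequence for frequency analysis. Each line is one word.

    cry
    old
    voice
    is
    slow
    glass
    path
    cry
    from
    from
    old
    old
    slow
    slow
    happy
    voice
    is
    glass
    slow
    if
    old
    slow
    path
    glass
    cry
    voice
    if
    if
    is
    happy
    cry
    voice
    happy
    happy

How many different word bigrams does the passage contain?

34 tokens → 33 bigram windows in total.
Repeated bigrams (each contributes count−1 duplicates):
  cry voice: 2
  old slow: 2
  voice is: 2
3 duplicate windows → 33 − 3 = 30 distinct.

30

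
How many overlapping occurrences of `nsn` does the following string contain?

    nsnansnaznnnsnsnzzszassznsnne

5

Sliding a length-3 window over the 29 characters (27 positions):
  position 1–3: nsn
  position 5–7: nsn
  position 12–14: nsn
  position 14–16: nsn
  position 25–27: nsn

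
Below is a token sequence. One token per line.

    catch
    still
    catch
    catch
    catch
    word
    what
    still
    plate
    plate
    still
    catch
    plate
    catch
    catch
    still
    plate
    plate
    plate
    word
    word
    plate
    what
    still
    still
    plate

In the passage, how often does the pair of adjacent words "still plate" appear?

3

Scanning the 25 overlapping bigram windows for "still plate":
  position 8–9: still plate
  position 16–17: still plate
  position 25–26: still plate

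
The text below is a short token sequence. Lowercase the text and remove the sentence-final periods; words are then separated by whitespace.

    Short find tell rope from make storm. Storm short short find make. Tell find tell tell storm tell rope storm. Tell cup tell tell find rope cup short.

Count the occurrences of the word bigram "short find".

Scanning the 27 overlapping bigram windows for "short find":
  position 1–2: short find
  position 10–11: short find

2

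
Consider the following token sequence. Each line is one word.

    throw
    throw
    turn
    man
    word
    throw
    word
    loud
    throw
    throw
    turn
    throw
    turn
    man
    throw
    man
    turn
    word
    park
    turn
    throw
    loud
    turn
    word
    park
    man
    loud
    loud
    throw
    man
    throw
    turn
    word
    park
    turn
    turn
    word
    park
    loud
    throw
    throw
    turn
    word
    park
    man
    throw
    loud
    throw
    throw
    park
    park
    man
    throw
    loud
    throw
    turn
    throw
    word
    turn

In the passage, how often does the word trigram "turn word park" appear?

Scanning the 57 overlapping trigram windows for "turn word park":
  position 17–19: turn word park
  position 23–25: turn word park
  position 32–34: turn word park
  position 36–38: turn word park
  position 42–44: turn word park

5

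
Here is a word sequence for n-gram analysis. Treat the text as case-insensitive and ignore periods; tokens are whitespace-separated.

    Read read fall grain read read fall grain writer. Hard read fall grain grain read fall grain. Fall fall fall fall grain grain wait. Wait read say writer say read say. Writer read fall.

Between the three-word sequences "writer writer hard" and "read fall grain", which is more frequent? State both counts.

"writer writer hard": 0 occurrences
"read fall grain": 4 occurrences

"read fall grain" (4 vs 0)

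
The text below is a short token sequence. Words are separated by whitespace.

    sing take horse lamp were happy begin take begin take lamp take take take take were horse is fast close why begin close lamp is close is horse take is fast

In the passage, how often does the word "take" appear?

8

Scanning the 31 tokens for "take":
  position 2: take
  position 8: take
  position 10: take
  position 12: take
  position 13: take
  position 14: take
  position 15: take
  position 29: take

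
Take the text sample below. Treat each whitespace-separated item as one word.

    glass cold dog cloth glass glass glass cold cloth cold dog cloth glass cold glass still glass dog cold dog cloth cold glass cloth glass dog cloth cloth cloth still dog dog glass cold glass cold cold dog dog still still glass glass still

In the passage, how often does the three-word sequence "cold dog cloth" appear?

Scanning the 42 overlapping trigram windows for "cold dog cloth":
  position 2–4: cold dog cloth
  position 10–12: cold dog cloth
  position 19–21: cold dog cloth

3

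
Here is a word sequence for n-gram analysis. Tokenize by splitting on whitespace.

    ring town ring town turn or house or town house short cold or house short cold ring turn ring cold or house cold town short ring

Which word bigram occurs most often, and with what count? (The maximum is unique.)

"or house", 3 times

Bigram frequencies (highest first):
  or house: 3
  ring town: 2
  house short: 2
  short cold: 2
  cold or: 2
  town ring: 1
  … (13 more, each ≤ 1)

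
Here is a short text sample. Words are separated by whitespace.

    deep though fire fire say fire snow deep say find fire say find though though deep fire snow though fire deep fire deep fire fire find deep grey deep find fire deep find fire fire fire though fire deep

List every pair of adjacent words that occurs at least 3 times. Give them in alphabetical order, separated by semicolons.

Bigram counts meeting the condition (at least 3 times):
  deep fire: 3
  find fire: 3
  fire deep: 4
  fire fire: 4
  though fire: 3

deep fire; find fire; fire deep; fire fire; though fire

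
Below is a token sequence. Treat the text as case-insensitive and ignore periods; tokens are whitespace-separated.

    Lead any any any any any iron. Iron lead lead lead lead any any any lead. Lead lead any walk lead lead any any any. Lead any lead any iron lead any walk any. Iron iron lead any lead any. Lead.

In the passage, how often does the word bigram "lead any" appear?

9

Scanning the 40 overlapping bigram windows for "lead any":
  position 1–2: lead any
  position 12–13: lead any
  position 18–19: lead any
  position 22–23: lead any
  position 26–27: lead any
  position 28–29: lead any
  position 31–32: lead any
  position 37–38: lead any
  position 39–40: lead any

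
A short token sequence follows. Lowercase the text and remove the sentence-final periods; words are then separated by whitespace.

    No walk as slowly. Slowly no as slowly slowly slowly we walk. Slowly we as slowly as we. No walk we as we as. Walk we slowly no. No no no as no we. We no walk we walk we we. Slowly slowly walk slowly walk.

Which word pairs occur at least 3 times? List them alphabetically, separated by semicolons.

Bigram counts meeting the condition (at least 3 times):
  as slowly: 3
  no no: 3
  no walk: 3
  slowly slowly: 4
  walk we: 4
  we as: 3

as slowly; no no; no walk; slowly slowly; walk we; we as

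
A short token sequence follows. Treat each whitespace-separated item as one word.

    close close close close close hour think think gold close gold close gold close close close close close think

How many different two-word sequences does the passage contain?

8

19 tokens → 18 bigram windows in total.
Repeated bigrams (each contributes count−1 duplicates):
  close close: 8
  gold close: 3
  close gold: 2
10 duplicate windows → 18 − 10 = 8 distinct.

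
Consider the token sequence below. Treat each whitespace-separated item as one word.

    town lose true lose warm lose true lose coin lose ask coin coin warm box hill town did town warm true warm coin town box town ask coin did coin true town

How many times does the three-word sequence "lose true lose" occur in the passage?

2

Scanning the 30 overlapping trigram windows for "lose true lose":
  position 2–4: lose true lose
  position 6–8: lose true lose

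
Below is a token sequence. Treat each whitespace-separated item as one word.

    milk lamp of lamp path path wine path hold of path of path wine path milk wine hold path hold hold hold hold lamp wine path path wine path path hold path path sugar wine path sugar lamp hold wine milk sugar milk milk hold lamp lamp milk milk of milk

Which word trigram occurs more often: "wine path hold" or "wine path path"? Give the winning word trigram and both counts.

"wine path path" (2 vs 1)

"wine path hold": 1 occurrence
"wine path path": 2 occurrences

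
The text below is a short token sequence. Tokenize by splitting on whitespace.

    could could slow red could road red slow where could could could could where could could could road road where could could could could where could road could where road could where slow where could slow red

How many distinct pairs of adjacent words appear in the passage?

15

37 tokens → 36 bigram windows in total.
Repeated bigrams (each contributes count−1 duplicates):
  could could: 9
  where could: 5
  could where: 4
  could road: 3
  could slow: 2
  road could: 2
  slow red: 2
  slow where: 2
21 duplicate windows → 36 − 21 = 15 distinct.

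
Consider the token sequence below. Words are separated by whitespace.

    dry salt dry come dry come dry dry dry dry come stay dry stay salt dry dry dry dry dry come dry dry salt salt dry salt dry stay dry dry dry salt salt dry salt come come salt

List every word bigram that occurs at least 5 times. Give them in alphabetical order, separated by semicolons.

dry dry; dry salt; salt dry

Bigram counts meeting the condition (at least 5 times):
  dry dry: 10
  dry salt: 5
  salt dry: 5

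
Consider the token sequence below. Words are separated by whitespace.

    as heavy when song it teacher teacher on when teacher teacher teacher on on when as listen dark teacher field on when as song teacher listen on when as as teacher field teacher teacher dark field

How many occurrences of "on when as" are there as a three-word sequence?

Scanning the 34 overlapping trigram windows for "on when as":
  position 14–16: on when as
  position 21–23: on when as
  position 27–29: on when as

3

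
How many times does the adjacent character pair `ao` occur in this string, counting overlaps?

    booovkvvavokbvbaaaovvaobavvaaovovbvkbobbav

Sliding a length-2 window over the 42 characters (41 positions):
  position 18–19: ao
  position 22–23: ao
  position 29–30: ao

3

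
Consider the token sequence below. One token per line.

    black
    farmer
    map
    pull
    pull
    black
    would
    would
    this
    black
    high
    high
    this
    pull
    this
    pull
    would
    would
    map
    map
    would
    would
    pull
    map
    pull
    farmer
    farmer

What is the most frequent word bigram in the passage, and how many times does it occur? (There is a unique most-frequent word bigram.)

Bigram frequencies (highest first):
  would would: 3
  map pull: 2
  this pull: 2
  black farmer: 1
  farmer map: 1
  pull pull: 1
  … (16 more, each ≤ 1)

"would would", 3 times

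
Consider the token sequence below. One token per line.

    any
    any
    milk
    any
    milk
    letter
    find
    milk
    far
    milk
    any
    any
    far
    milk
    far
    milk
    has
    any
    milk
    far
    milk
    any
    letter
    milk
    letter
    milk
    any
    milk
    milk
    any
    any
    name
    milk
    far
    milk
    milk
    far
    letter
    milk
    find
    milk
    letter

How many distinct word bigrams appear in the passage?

18

42 tokens → 41 bigram windows in total.
Repeated bigrams (each contributes count−1 duplicates):
  far milk: 5
  milk any: 5
  milk far: 5
  any milk: 4
  any any: 3
  letter milk: 3
  milk letter: 3
  find milk: 2
  … (1 more repeated)
23 duplicate windows → 41 − 23 = 18 distinct.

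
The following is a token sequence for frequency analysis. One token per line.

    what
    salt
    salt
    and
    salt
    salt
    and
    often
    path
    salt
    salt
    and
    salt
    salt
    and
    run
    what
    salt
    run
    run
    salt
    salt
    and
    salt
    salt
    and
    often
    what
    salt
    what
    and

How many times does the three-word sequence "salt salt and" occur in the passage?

Scanning the 29 overlapping trigram windows for "salt salt and":
  position 2–4: salt salt and
  position 5–7: salt salt and
  position 10–12: salt salt and
  position 13–15: salt salt and
  position 21–23: salt salt and
  position 24–26: salt salt and

6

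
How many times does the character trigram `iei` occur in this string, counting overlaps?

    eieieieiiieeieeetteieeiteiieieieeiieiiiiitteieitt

7

Sliding a length-3 window over the 49 characters (47 positions):
  position 2–4: iei
  position 4–6: iei
  position 6–8: iei
  position 27–29: iei
  position 29–31: iei
  position 35–37: iei
  position 45–47: iei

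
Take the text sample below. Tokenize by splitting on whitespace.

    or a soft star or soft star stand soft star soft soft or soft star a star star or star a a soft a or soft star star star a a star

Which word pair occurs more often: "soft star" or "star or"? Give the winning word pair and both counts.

"soft star": 5 occurrences
"star or": 2 occurrences

"soft star" (5 vs 2)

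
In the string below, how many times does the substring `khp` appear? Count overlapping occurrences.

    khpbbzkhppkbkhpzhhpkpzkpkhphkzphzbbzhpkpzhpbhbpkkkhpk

5

Sliding a length-3 window over the 53 characters (51 positions):
  position 1–3: khp
  position 7–9: khp
  position 13–15: khp
  position 25–27: khp
  position 50–52: khp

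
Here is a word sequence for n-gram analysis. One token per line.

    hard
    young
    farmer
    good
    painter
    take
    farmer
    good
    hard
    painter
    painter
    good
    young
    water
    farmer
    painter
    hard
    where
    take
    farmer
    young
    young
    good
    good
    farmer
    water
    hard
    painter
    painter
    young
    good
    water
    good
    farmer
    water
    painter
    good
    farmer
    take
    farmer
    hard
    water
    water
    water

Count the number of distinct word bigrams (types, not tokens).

44 tokens → 43 bigram windows in total.
Repeated bigrams (each contributes count−1 duplicates):
  good farmer: 3
  take farmer: 3
  farmer good: 2
  farmer water: 2
  hard painter: 2
  painter good: 2
  painter painter: 2
  water water: 2
  … (1 more repeated)
11 duplicate windows → 43 − 11 = 32 distinct.

32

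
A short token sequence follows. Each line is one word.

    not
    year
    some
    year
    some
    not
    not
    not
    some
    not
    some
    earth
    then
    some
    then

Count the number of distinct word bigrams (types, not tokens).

15 tokens → 14 bigram windows in total.
Repeated bigrams (each contributes count−1 duplicates):
  not not: 2
  not some: 2
  some not: 2
  year some: 2
4 duplicate windows → 14 − 4 = 10 distinct.

10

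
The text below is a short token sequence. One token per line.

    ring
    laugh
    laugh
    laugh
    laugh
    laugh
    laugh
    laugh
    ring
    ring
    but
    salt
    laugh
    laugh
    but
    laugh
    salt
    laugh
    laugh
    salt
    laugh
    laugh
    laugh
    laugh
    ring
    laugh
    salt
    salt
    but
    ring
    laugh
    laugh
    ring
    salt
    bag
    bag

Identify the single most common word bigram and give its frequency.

"laugh laugh", 12 times

Bigram frequencies (highest first):
  laugh laugh: 12
  ring laugh: 3
  laugh ring: 3
  salt laugh: 3
  laugh salt: 3
  ring ring: 1
  … (10 more, each ≤ 1)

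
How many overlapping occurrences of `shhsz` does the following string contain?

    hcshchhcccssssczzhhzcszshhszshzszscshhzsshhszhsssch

2

Sliding a length-5 window over the 51 characters (47 positions):
  position 24–28: shhsz
  position 41–45: shhsz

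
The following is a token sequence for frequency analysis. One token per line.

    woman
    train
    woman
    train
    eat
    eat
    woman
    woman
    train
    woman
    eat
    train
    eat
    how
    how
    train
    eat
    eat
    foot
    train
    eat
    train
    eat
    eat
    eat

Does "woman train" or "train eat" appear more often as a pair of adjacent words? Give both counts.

"train eat" (5 vs 3)

"woman train": 3 occurrences
"train eat": 5 occurrences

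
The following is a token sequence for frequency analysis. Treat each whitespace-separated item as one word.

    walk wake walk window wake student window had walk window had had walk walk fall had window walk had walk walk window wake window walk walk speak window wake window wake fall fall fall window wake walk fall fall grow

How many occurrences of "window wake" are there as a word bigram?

Scanning the 39 overlapping bigram windows for "window wake":
  position 4–5: window wake
  position 22–23: window wake
  position 28–29: window wake
  position 30–31: window wake
  position 35–36: window wake

5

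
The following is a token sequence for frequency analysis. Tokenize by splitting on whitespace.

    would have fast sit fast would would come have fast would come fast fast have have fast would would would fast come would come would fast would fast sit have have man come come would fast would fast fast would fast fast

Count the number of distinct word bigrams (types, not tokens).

42 tokens → 41 bigram windows in total.
Repeated bigrams (each contributes count−1 duplicates):
  fast would: 6
  would fast: 6
  come would: 3
  fast fast: 3
  have fast: 3
  would come: 3
  would would: 3
  fast sit: 2
  … (1 more repeated)
22 duplicate windows → 41 − 22 = 19 distinct.

19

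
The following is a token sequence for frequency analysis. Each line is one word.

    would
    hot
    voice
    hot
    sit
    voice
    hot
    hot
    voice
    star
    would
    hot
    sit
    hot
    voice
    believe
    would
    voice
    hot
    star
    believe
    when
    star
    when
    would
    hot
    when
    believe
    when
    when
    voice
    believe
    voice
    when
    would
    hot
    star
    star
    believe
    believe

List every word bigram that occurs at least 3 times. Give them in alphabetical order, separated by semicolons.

Bigram counts meeting the condition (at least 3 times):
  hot voice: 3
  voice hot: 3
  would hot: 4

hot voice; voice hot; would hot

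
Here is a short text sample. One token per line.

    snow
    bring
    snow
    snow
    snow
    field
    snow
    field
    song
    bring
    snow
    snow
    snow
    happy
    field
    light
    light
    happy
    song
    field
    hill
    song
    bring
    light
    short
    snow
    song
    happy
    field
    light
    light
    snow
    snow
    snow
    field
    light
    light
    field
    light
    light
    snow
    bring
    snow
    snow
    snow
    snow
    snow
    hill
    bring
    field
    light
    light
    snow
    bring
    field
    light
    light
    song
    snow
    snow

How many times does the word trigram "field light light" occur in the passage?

Scanning the 58 overlapping trigram windows for "field light light":
  position 15–17: field light light
  position 29–31: field light light
  position 35–37: field light light
  position 38–40: field light light
  position 50–52: field light light
  position 55–57: field light light

6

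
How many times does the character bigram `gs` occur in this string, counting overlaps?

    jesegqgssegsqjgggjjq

Sliding a length-2 window over the 20 characters (19 positions):
  position 7–8: gs
  position 11–12: gs

2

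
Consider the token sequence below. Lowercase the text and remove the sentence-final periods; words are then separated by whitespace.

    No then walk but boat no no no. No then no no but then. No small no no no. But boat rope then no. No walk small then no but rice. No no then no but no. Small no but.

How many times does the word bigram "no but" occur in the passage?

5

Scanning the 39 overlapping bigram windows for "no but":
  position 12–13: no but
  position 19–20: no but
  position 29–30: no but
  position 35–36: no but
  position 39–40: no but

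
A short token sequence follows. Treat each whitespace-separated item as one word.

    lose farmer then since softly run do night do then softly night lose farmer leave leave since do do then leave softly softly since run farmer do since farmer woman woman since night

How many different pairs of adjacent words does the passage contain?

33 tokens → 32 bigram windows in total.
Repeated bigrams (each contributes count−1 duplicates):
  do then: 2
  lose farmer: 2
2 duplicate windows → 32 − 2 = 30 distinct.

30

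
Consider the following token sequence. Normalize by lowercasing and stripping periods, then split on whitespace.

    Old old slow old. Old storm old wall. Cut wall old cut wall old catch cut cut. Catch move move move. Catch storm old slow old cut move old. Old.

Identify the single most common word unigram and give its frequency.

Unigram frequencies (highest first):
  old: 11
  cut: 5
  move: 4
  wall: 3
  catch: 3
  slow: 2
  … (1 more, each ≤ 2)

"old", 11 times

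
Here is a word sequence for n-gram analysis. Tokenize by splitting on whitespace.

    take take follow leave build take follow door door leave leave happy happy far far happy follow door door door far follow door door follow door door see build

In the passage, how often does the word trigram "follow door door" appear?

Scanning the 27 overlapping trigram windows for "follow door door":
  position 7–9: follow door door
  position 17–19: follow door door
  position 22–24: follow door door
  position 25–27: follow door door

4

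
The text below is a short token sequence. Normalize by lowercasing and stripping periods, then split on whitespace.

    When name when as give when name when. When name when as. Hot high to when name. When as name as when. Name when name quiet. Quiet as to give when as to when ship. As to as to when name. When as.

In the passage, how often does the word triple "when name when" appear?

6

Scanning the 41 overlapping trigram windows for "when name when":
  position 1–3: when name when
  position 6–8: when name when
  position 9–11: when name when
  position 16–18: when name when
  position 22–24: when name when
  position 40–42: when name when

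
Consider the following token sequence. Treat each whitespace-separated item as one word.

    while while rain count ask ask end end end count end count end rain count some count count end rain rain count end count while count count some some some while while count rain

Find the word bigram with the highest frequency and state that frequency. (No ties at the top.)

Bigram frequencies (highest first):
  count end: 4
  rain count: 3
  end count: 3
  while while: 2
  end end: 2
  end rain: 2
  … (13 more, each ≤ 2)

"count end", 4 times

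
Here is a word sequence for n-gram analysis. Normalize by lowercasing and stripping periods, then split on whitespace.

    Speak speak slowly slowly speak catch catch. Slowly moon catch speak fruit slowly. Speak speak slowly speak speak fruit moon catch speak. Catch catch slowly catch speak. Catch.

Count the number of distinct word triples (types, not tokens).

28 tokens → 26 trigram windows in total.
Repeated trigrams (each contributes count−1 duplicates):
  catch catch slowly: 2
  catch speak catch: 2
  moon catch speak: 2
  slowly speak speak: 2
  speak catch catch: 2
  speak speak slowly: 2
6 duplicate windows → 26 − 6 = 20 distinct.

20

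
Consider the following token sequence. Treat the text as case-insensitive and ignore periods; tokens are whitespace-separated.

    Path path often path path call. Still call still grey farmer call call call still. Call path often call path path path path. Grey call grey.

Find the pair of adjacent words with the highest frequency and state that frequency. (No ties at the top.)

"path path", 5 times

Bigram frequencies (highest first):
  path path: 5
  call still: 3
  path often: 2
  still call: 2
  call call: 2
  call path: 2
  … (9 more, each ≤ 1)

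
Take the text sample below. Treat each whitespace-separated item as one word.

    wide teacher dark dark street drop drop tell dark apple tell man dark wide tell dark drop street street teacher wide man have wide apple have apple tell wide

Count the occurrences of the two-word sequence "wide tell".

1

Scanning the 28 overlapping bigram windows for "wide tell":
  position 14–15: wide tell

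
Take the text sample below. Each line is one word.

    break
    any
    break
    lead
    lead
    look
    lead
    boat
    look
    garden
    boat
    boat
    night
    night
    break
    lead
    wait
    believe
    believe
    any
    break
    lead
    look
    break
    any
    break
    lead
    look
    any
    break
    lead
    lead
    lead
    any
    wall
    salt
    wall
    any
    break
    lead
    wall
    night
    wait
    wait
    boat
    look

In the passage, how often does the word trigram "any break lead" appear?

Scanning the 44 overlapping trigram windows for "any break lead":
  position 2–4: any break lead
  position 20–22: any break lead
  position 25–27: any break lead
  position 29–31: any break lead
  position 38–40: any break lead

5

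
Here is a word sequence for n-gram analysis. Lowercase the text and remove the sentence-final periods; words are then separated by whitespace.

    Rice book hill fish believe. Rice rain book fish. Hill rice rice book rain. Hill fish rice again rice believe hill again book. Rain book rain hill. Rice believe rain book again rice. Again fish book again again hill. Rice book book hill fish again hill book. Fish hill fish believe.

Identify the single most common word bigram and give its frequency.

Bigram frequencies (highest first):
  hill fish: 4
  rice book: 3
  rain book: 3
  hill rice: 3
  book rain: 3
  book hill: 2
  … (23 more, each ≤ 2)

"hill fish", 4 times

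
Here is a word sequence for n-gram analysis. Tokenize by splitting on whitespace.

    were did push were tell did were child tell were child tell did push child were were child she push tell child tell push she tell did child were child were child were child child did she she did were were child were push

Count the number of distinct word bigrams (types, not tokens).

44 tokens → 43 bigram windows in total.
Repeated bigrams (each contributes count−1 duplicates):
  were child: 7
  child were: 5
  child tell: 3
  tell did: 3
  did push: 2
  did were: 2
  were were: 2
17 duplicate windows → 43 − 17 = 26 distinct.

26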